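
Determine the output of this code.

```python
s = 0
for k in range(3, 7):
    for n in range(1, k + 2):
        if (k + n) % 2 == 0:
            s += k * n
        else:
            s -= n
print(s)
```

110

k=3,n=1: even sum, s = 0+3 = 3
k=3,n=2: odd sum, s = 3-2 = 1
k=3,n=3: even sum, s = 1+9 = 10
k=3,n=4: odd sum, s = 10-4 = 6
k=4,n=1: odd sum, s = 6-1 = 5
k=4,n=2: even sum, s = 5+8 = 13
k=4,n=3: odd sum, s = 13-3 = 10
k=4,n=4: even sum, s = 10+16 = 26
k=4,n=5: odd sum, s = 26-5 = 21
k=5,n=1: even sum, s = 21+5 = 26
k=5,n=2: odd sum, s = 26-2 = 24
k=5,n=3: even sum, s = 24+15 = 39
k=5,n=4: odd sum, s = 39-4 = 35
k=5,n=5: even sum, s = 35+25 = 60
k=5,n=6: odd sum, s = 60-6 = 54
k=6,n=1: odd sum, s = 54-1 = 53
k=6,n=2: even sum, s = 53+12 = 65
k=6,n=3: odd sum, s = 65-3 = 62
k=6,n=4: even sum, s = 62+24 = 86
k=6,n=5: odd sum, s = 86-5 = 81
k=6,n=6: even sum, s = 81+36 = 117
k=6,n=7: odd sum, s = 117-7 = 110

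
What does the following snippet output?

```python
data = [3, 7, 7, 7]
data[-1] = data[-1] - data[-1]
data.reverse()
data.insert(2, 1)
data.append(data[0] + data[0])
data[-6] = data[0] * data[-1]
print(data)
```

[0, 7, 1, 7, 3, 0]

data[-1] = data[-1]-data[-1] = 7-7 = 0 → [3, 7, 7, 0]
reverse → [0, 7, 7, 3]
insert 1 at 2 → [0, 7, 1, 7, 3]
append data[0]+data[0] = 0+0 = 0 → [0, 7, 1, 7, 3, 0]
data[-6] = data[0]*data[-1] = 0*0 = 0 → [0, 7, 1, 7, 3, 0]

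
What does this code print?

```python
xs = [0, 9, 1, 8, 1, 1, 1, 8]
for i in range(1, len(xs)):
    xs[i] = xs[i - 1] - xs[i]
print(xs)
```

[0, -9, -10, -18, -19, -20, -21, -29]

i=1: xs[1] = 0-9 = -9 → [0, -9, 1, 8, 1, 1, 1, 8]
i=2: xs[2] = (-9)-1 = -10 → [0, -9, -10, 8, 1, 1, 1, 8]
i=3: xs[3] = (-10)-8 = -18 → [0, -9, -10, -18, 1, 1, 1, 8]
i=4: xs[4] = (-18)-1 = -19 → [0, -9, -10, -18, -19, 1, 1, 8]
i=5: xs[5] = (-19)-1 = -20 → [0, -9, -10, -18, -19, -20, 1, 8]
i=6: xs[6] = (-20)-1 = -21 → [0, -9, -10, -18, -19, -20, -21, 8]
i=7: xs[7] = (-21)-8 = -29 → [0, -9, -10, -18, -19, -20, -21, -29]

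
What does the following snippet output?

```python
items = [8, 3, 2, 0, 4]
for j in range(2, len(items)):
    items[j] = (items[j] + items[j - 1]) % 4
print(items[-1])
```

1

j=2: items[2] = (2+3)%4 = 1 → [8, 3, 1, 0, 4]
j=3: items[3] = (0+1)%4 = 1 → [8, 3, 1, 1, 4]
j=4: items[4] = (4+1)%4 = 1 → [8, 3, 1, 1, 1]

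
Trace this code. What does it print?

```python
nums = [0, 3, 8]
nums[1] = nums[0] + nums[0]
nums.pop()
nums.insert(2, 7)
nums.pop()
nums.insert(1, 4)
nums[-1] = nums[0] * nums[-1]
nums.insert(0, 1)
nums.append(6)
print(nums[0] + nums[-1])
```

7

nums[1] = nums[0]+nums[0] = 0+0 = 0 → [0, 0, 8]
pop() removes 8 → [0, 0]
insert 7 at 2 → [0, 0, 7]
pop() removes 7 → [0, 0]
insert 4 at 1 → [0, 4, 0]
nums[-1] = nums[0]*nums[-1] = 0*0 = 0 → [0, 4, 0]
insert 1 at 0 → [1, 0, 4, 0]
append 6 → [1, 0, 4, 0, 6]
nums[0]+nums[-1] = 1+6 = 7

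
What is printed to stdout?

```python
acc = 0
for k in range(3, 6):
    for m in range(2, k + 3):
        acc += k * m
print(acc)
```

257

k=3,m=2: acc = 0+6 = 6
k=3,m=3: acc = 6+9 = 15
k=3,m=4: acc = 15+12 = 27
k=3,m=5: acc = 27+15 = 42
k=4,m=2: acc = 42+8 = 50
k=4,m=3: acc = 50+12 = 62
k=4,m=4: acc = 62+16 = 78
k=4,m=5: acc = 78+20 = 98
k=4,m=6: acc = 98+24 = 122
k=5,m=2: acc = 122+10 = 132
k=5,m=3: acc = 132+15 = 147
k=5,m=4: acc = 147+20 = 167
k=5,m=5: acc = 167+25 = 192
k=5,m=6: acc = 192+30 = 222
k=5,m=7: acc = 222+35 = 257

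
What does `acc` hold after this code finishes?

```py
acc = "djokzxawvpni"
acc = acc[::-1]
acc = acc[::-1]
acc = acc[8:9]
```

reverse → 'inpvwaxzkojd'
reverse → 'djokzxawvpni'
slice [8:9] → 'v'

'v'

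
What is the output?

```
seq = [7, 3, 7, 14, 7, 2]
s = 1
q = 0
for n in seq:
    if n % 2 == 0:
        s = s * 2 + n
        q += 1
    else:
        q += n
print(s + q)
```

60

n=7: not even; q=7
n=3: not even; q=10
n=7: not even; q=17
n=14: even, s = 1*2+14 = 16; q=18
n=7: not even; q=25
n=2: even, s = 16*2+2 = 34; q=26
s+q = 34+26 = 60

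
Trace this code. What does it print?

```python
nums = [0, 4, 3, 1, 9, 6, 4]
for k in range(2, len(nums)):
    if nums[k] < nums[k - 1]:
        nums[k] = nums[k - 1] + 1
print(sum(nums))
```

k=2: 3<4, nums[2] = 4+1 = 5 → [0, 4, 5, 1, 9, 6, 4]
k=3: 1<5, nums[3] = 5+1 = 6 → [0, 4, 5, 6, 9, 6, 4]
k=4: 9>=6, unchanged → [0, 4, 5, 6, 9, 6, 4]
k=5: 6<9, nums[5] = 9+1 = 10 → [0, 4, 5, 6, 9, 10, 4]
k=6: 4<10, nums[6] = 10+1 = 11 → [0, 4, 5, 6, 9, 10, 11]
sum = 45

45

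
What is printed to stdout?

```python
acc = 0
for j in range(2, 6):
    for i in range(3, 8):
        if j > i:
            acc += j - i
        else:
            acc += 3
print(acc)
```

55

j=2,i=3: not 2>3, acc = 0+3 = 3
j=2,i=4: not 2>4, acc = 3+3 = 6
j=2,i=5: not 2>5, acc = 6+3 = 9
j=2,i=6: not 2>6, acc = 9+3 = 12
j=2,i=7: not 2>7, acc = 12+3 = 15
j=3,i=3: not 3>3, acc = 15+3 = 18
j=3,i=4: not 3>4, acc = 18+3 = 21
j=3,i=5: not 3>5, acc = 21+3 = 24
j=3,i=6: not 3>6, acc = 24+3 = 27
j=3,i=7: not 3>7, acc = 27+3 = 30
j=4,i=3: 4>3, acc = 30+1 = 31
j=4,i=4: not 4>4, acc = 31+3 = 34
j=4,i=5: not 4>5, acc = 34+3 = 37
j=4,i=6: not 4>6, acc = 37+3 = 40
j=4,i=7: not 4>7, acc = 40+3 = 43
j=5,i=3: 5>3, acc = 43+2 = 45
j=5,i=4: 5>4, acc = 45+1 = 46
j=5,i=5: not 5>5, acc = 46+3 = 49
j=5,i=6: not 5>6, acc = 49+3 = 52
j=5,i=7: not 5>7, acc = 52+3 = 55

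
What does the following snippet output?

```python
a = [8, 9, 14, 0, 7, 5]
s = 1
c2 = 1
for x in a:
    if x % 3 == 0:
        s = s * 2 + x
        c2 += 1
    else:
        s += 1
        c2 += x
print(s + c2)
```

x=8: not %3==0, s = 1+1 = 2; c2=9
x=9: %3==0, s = 2*2+9 = 13; c2=10
x=14: not %3==0, s = 13+1 = 14; c2=24
x=0: %3==0, s = 14*2+0 = 28; c2=25
x=7: not %3==0, s = 28+1 = 29; c2=32
x=5: not %3==0, s = 29+1 = 30; c2=37
s+c2 = 30+37 = 67

67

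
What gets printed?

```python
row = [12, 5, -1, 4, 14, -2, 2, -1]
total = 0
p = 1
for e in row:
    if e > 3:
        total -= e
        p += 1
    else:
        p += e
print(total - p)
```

-38

e=12: >3, total = 0-12 = -12; p=2
e=5: >3, total = (-12)-5 = -17; p=3
e=-1: not >3; p=2
e=4: >3, total = (-17)-4 = -21; p=3
e=14: >3, total = (-21)-14 = -35; p=4
e=-2: not >3; p=2
e=2: not >3; p=4
e=-1: not >3; p=3
total-p = (-35)-3 = -38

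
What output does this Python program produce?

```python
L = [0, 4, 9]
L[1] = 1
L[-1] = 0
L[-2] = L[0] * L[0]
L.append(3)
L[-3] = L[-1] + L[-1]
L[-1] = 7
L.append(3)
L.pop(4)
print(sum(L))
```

13

L[1] = 1 → [0, 1, 9]
L[-1] = 0 → [0, 1, 0]
L[-2] = L[0]*L[0] = 0*0 = 0 → [0, 0, 0]
append 3 → [0, 0, 0, 3]
L[-3] = L[-1]+L[-1] = 3+3 = 6 → [0, 6, 0, 3]
L[-1] = 7 → [0, 6, 0, 7]
append 3 → [0, 6, 0, 7, 3]
pop(4) removes 3 → [0, 6, 0, 7]
sum = 13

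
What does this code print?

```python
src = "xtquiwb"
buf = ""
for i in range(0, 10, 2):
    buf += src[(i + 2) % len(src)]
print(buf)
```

qibtu

i=0: add src[2]='q' → 'q'
i=2: add src[4]='i' → 'qi'
i=4: add src[6]='b' → 'qib'
i=6: add src[1]='t' → 'qibt'
i=8: add src[3]='u' → 'qibtu'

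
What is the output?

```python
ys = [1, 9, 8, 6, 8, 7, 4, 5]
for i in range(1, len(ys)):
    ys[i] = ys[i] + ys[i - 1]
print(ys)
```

i=1: ys[1] = 9+1 = 10 → [1, 10, 8, 6, 8, 7, 4, 5]
i=2: ys[2] = 8+10 = 18 → [1, 10, 18, 6, 8, 7, 4, 5]
i=3: ys[3] = 6+18 = 24 → [1, 10, 18, 24, 8, 7, 4, 5]
i=4: ys[4] = 8+24 = 32 → [1, 10, 18, 24, 32, 7, 4, 5]
i=5: ys[5] = 7+32 = 39 → [1, 10, 18, 24, 32, 39, 4, 5]
i=6: ys[6] = 4+39 = 43 → [1, 10, 18, 24, 32, 39, 43, 5]
i=7: ys[7] = 5+43 = 48 → [1, 10, 18, 24, 32, 39, 43, 48]

[1, 10, 18, 24, 32, 39, 43, 48]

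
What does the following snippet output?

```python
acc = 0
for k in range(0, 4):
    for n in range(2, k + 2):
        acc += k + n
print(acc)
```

30

k=1,n=2: acc = 0+3 = 3
k=2,n=2: acc = 3+4 = 7
k=2,n=3: acc = 7+5 = 12
k=3,n=2: acc = 12+5 = 17
k=3,n=3: acc = 17+6 = 23
k=3,n=4: acc = 23+7 = 30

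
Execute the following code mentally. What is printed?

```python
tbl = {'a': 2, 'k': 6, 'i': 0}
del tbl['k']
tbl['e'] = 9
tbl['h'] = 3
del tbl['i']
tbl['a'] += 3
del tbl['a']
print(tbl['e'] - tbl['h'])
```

6

del 'k' → {'a': 2, 'i': 0}
tbl['e'] = 9 → {'a': 2, 'i': 0, 'e': 9}
tbl['h'] = 3 → {'a': 2, 'i': 0, 'e': 9, 'h': 3}
del 'i' → {'a': 2, 'e': 9, 'h': 3}
tbl['a'] = 2+3 = 5 → {'a': 5, 'e': 9, 'h': 3}
del 'a' → {'e': 9, 'h': 3}
tbl['e']-tbl['h'] = 9-3 = 6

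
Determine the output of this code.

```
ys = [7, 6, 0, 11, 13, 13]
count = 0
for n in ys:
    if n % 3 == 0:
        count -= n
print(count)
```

-6

n=7: not %3==0
n=6: %3==0, count = 0-6 = -6
n=0: %3==0, count = (-6)-0 = -6
n=11: not %3==0
n=13: not %3==0
n=13: not %3==0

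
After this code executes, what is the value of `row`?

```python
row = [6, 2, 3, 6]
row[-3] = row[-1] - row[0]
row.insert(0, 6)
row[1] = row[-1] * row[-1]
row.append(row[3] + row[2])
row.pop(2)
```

row[-3] = row[-1]-row[0] = 6-6 = 0 → [6, 0, 3, 6]
insert 6 at 0 → [6, 6, 0, 3, 6]
row[1] = row[-1]*row[-1] = 6*6 = 36 → [6, 36, 0, 3, 6]
append row[3]+row[2] = 3+0 = 3 → [6, 36, 0, 3, 6, 3]
pop(2) removes 0 → [6, 36, 3, 6, 3]

[6, 36, 3, 6, 3]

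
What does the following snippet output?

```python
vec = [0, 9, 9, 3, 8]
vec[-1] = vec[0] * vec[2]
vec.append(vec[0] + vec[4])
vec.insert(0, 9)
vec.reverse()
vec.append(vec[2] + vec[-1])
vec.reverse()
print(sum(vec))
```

42

vec[-1] = vec[0]*vec[2] = 0*9 = 0 → [0, 9, 9, 3, 0]
append vec[0]+vec[4] = 0+0 = 0 → [0, 9, 9, 3, 0, 0]
insert 9 at 0 → [9, 0, 9, 9, 3, 0, 0]
reverse → [0, 0, 3, 9, 9, 0, 9]
append vec[2]+vec[-1] = 3+9 = 12 → [0, 0, 3, 9, 9, 0, 9, 12]
reverse → [12, 9, 0, 9, 9, 3, 0, 0]
sum = 42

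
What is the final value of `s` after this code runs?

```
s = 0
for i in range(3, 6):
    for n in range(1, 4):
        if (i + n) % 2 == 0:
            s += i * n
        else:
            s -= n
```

i=3,n=1: even sum, s = 0+3 = 3
i=3,n=2: odd sum, s = 3-2 = 1
i=3,n=3: even sum, s = 1+9 = 10
i=4,n=1: odd sum, s = 10-1 = 9
i=4,n=2: even sum, s = 9+8 = 17
i=4,n=3: odd sum, s = 17-3 = 14
i=5,n=1: even sum, s = 14+5 = 19
i=5,n=2: odd sum, s = 19-2 = 17
i=5,n=3: even sum, s = 17+15 = 32

32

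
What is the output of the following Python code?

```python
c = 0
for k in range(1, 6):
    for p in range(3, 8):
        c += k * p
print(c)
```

375

k=1,p=3: c = 0+3 = 3
k=1,p=4: c = 3+4 = 7
k=1,p=5: c = 7+5 = 12
k=1,p=6: c = 12+6 = 18
k=1,p=7: c = 18+7 = 25
k=2,p=3: c = 25+6 = 31
k=2,p=4: c = 31+8 = 39
k=2,p=5: c = 39+10 = 49
k=2,p=6: c = 49+12 = 61
k=2,p=7: c = 61+14 = 75
k=3,p=3: c = 75+9 = 84
k=3,p=4: c = 84+12 = 96
k=3,p=5: c = 96+15 = 111
k=3,p=6: c = 111+18 = 129
k=3,p=7: c = 129+21 = 150
k=4,p=3: c = 150+12 = 162
k=4,p=4: c = 162+16 = 178
k=4,p=5: c = 178+20 = 198
k=4,p=6: c = 198+24 = 222
k=4,p=7: c = 222+28 = 250
k=5,p=3: c = 250+15 = 265
k=5,p=4: c = 265+20 = 285
k=5,p=5: c = 285+25 = 310
k=5,p=6: c = 310+30 = 340
k=5,p=7: c = 340+35 = 375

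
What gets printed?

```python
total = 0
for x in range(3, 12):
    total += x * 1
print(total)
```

63

x=3: total = 0+3*1 = 3
x=4: total = 3+4*1 = 7
x=5: total = 7+5*1 = 12
x=6: total = 12+6*1 = 18
x=7: total = 18+7*1 = 25
x=8: total = 25+8*1 = 33
x=9: total = 33+9*1 = 42
x=10: total = 42+10*1 = 52
x=11: total = 52+11*1 = 63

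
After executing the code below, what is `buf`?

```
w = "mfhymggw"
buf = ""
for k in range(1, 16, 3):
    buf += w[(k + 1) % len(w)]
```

'hgmyg'

k=1: add w[2]='h' → 'h'
k=4: add w[5]='g' → 'hg'
k=7: add w[0]='m' → 'hgm'
k=10: add w[3]='y' → 'hgmy'
k=13: add w[6]='g' → 'hgmyg'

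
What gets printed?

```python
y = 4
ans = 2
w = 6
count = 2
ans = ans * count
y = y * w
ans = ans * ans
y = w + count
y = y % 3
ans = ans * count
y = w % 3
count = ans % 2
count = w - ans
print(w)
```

6

ans = 2*2 = 4
y = 4*6 = 24
ans = 4*4 = 16
y = 6+2 = 8
y = 8%3 = 2
ans = 16*2 = 32
y = 6%3 = 0
count = 32%2 = 0
count = 6-32 = -26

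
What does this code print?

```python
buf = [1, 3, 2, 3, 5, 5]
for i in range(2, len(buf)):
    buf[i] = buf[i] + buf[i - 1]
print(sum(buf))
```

48

i=2: buf[2] = 2+3 = 5 → [1, 3, 5, 3, 5, 5]
i=3: buf[3] = 3+5 = 8 → [1, 3, 5, 8, 5, 5]
i=4: buf[4] = 5+8 = 13 → [1, 3, 5, 8, 13, 5]
i=5: buf[5] = 5+13 = 18 → [1, 3, 5, 8, 13, 18]
sum = 48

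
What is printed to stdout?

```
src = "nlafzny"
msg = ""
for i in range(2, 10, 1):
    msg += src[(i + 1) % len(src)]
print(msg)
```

i=2: add src[3]='f' → 'f'
i=3: add src[4]='z' → 'fz'
i=4: add src[5]='n' → 'fzn'
i=5: add src[6]='y' → 'fzny'
i=6: add src[0]='n' → 'fznyn'
i=7: add src[1]='l' → 'fznynl'
i=8: add src[2]='a' → 'fznynla'
i=9: add src[3]='f' → 'fznynlaf'

fznynlaf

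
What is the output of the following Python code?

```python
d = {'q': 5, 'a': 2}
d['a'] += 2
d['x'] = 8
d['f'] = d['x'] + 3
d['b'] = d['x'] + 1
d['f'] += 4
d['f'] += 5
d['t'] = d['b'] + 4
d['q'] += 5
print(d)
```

{'q': 10, 'a': 4, 'x': 8, 'f': 20, 'b': 9, 't': 13}

d['a'] = 2+2 = 4 → {'q': 5, 'a': 4}
d['x'] = 8 → {'q': 5, 'a': 4, 'x': 8}
d['f'] = d['x']+3 = 11 → {'q': 5, 'a': 4, 'x': 8, 'f': 11}
d['b'] = d['x']+1 = 9 → {'q': 5, 'a': 4, 'x': 8, 'f': 11, 'b': 9}
d['f'] = 11+4 = 15 → {'q': 5, 'a': 4, 'x': 8, 'f': 15, 'b': 9}
d['f'] = 15+5 = 20 → {'q': 5, 'a': 4, 'x': 8, 'f': 20, 'b': 9}
d['t'] = d['b']+4 = 13 → {'q': 5, 'a': 4, 'x': 8, 'f': 20, 'b': 9, 't': 13}
d['q'] = 5+5 = 10 → {'q': 10, 'a': 4, 'x': 8, 'f': 20, 'b': 9, 't': 13}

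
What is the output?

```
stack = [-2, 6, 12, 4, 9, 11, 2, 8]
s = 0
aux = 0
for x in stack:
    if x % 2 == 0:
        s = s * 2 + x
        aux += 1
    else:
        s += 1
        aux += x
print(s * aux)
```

4264

x=-2: even, s = 0*2+(-2) = -2; aux=1
x=6: even, s = (-2)*2+6 = 2; aux=2
x=12: even, s = 2*2+12 = 16; aux=3
x=4: even, s = 16*2+4 = 36; aux=4
x=9: not even, s = 36+1 = 37; aux=13
x=11: not even, s = 37+1 = 38; aux=24
x=2: even, s = 38*2+2 = 78; aux=25
x=8: even, s = 78*2+8 = 164; aux=26
s*aux = 164*26 = 4264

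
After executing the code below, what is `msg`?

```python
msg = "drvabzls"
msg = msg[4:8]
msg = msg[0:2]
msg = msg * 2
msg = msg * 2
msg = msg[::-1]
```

slice [4:8] → 'bzls'
slice [0:2] → 'bz'
repeat ×2 → 'bzbz'
repeat ×2 → 'bzbzbzbz'
reverse → 'zbzbzbzb'

'zbzbzbzb'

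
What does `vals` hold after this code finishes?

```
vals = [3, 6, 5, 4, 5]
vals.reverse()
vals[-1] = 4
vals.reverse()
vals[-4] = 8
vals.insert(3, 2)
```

reverse → [5, 4, 5, 6, 3]
vals[-1] = 4 → [5, 4, 5, 6, 4]
reverse → [4, 6, 5, 4, 5]
vals[-4] = 8 → [4, 8, 5, 4, 5]
insert 2 at 3 → [4, 8, 5, 2, 4, 5]

[4, 8, 5, 2, 4, 5]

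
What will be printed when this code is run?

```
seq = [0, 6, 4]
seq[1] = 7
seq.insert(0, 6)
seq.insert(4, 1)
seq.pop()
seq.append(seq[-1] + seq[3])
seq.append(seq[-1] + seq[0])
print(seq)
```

[6, 0, 7, 4, 8, 14]

seq[1] = 7 → [0, 7, 4]
insert 6 at 0 → [6, 0, 7, 4]
insert 1 at 4 → [6, 0, 7, 4, 1]
pop() removes 1 → [6, 0, 7, 4]
append seq[-1]+seq[3] = 4+4 = 8 → [6, 0, 7, 4, 8]
append seq[-1]+seq[0] = 8+6 = 14 → [6, 0, 7, 4, 8, 14]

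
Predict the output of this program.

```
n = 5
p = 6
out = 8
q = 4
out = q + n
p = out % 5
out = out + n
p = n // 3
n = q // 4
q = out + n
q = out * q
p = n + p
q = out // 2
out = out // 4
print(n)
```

out = 4+5 = 9
p = 9%5 = 4
out = 9+5 = 14
p = 5//3 = 1
n = 4//4 = 1
q = 14+1 = 15
q = 14*15 = 210
p = 1+1 = 2
q = 14//2 = 7
out = 14//4 = 3

1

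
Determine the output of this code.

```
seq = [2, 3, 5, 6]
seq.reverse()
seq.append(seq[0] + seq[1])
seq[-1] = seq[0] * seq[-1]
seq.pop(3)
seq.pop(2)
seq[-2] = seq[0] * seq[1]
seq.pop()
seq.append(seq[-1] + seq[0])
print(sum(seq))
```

reverse → [6, 5, 3, 2]
append seq[0]+seq[1] = 6+5 = 11 → [6, 5, 3, 2, 11]
seq[-1] = seq[0]*seq[-1] = 6*11 = 66 → [6, 5, 3, 2, 66]
pop(3) removes 2 → [6, 5, 3, 66]
pop(2) removes 3 → [6, 5, 66]
seq[-2] = seq[0]*seq[1] = 6*5 = 30 → [6, 30, 66]
pop() removes 66 → [6, 30]
append seq[-1]+seq[0] = 30+6 = 36 → [6, 30, 36]
sum = 72

72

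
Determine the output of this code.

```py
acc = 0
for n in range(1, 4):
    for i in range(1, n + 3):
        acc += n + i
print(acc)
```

57

n=1,i=1: acc = 0+2 = 2
n=1,i=2: acc = 2+3 = 5
n=1,i=3: acc = 5+4 = 9
n=2,i=1: acc = 9+3 = 12
n=2,i=2: acc = 12+4 = 16
n=2,i=3: acc = 16+5 = 21
n=2,i=4: acc = 21+6 = 27
n=3,i=1: acc = 27+4 = 31
n=3,i=2: acc = 31+5 = 36
n=3,i=3: acc = 36+6 = 42
n=3,i=4: acc = 42+7 = 49
n=3,i=5: acc = 49+8 = 57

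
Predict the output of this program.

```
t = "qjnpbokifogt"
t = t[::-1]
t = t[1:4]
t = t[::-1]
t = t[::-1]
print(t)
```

reverse → 'tgofikobpnjq'
slice [1:4] → 'gof'
reverse → 'fog'
reverse → 'gof'

gof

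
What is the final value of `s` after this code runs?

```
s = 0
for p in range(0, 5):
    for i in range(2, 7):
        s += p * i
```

200

p=0,i=2: s = 0+0 = 0
p=0,i=3: s = 0+0 = 0
p=0,i=4: s = 0+0 = 0
p=0,i=5: s = 0+0 = 0
p=0,i=6: s = 0+0 = 0
p=1,i=2: s = 0+2 = 2
p=1,i=3: s = 2+3 = 5
p=1,i=4: s = 5+4 = 9
p=1,i=5: s = 9+5 = 14
p=1,i=6: s = 14+6 = 20
p=2,i=2: s = 20+4 = 24
p=2,i=3: s = 24+6 = 30
p=2,i=4: s = 30+8 = 38
p=2,i=5: s = 38+10 = 48
p=2,i=6: s = 48+12 = 60
p=3,i=2: s = 60+6 = 66
p=3,i=3: s = 66+9 = 75
p=3,i=4: s = 75+12 = 87
p=3,i=5: s = 87+15 = 102
p=3,i=6: s = 102+18 = 120
p=4,i=2: s = 120+8 = 128
p=4,i=3: s = 128+12 = 140
p=4,i=4: s = 140+16 = 156
p=4,i=5: s = 156+20 = 176
p=4,i=6: s = 176+24 = 200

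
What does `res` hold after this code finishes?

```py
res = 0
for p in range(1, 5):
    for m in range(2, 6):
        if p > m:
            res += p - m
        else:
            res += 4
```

p=1,m=2: not 1>2, res = 0+4 = 4
p=1,m=3: not 1>3, res = 4+4 = 8
p=1,m=4: not 1>4, res = 8+4 = 12
p=1,m=5: not 1>5, res = 12+4 = 16
p=2,m=2: not 2>2, res = 16+4 = 20
p=2,m=3: not 2>3, res = 20+4 = 24
p=2,m=4: not 2>4, res = 24+4 = 28
p=2,m=5: not 2>5, res = 28+4 = 32
p=3,m=2: 3>2, res = 32+1 = 33
p=3,m=3: not 3>3, res = 33+4 = 37
p=3,m=4: not 3>4, res = 37+4 = 41
p=3,m=5: not 3>5, res = 41+4 = 45
p=4,m=2: 4>2, res = 45+2 = 47
p=4,m=3: 4>3, res = 47+1 = 48
p=4,m=4: not 4>4, res = 48+4 = 52
p=4,m=5: not 4>5, res = 52+4 = 56

56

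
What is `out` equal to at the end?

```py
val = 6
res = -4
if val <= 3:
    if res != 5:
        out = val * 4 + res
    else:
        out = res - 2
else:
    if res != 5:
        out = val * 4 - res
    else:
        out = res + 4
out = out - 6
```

22

val=6, res=-4
val <= 3 is False; res != 5 is True
→ out = val * 4 - res = 28
out = 28-6 = 22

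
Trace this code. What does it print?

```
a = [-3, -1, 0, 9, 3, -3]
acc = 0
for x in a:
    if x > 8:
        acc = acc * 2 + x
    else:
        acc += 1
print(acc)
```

x=-3: not >8, acc = 0+1 = 1
x=-1: not >8, acc = 1+1 = 2
x=0: not >8, acc = 2+1 = 3
x=9: >8, acc = 3*2+9 = 15
x=3: not >8, acc = 15+1 = 16
x=-3: not >8, acc = 16+1 = 17

17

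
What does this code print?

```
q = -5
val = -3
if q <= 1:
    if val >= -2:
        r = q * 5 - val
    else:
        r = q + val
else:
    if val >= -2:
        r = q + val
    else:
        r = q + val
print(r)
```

q=-5, val=-3
q <= 1 is True; val >= -2 is False
→ r = q + val = -8

-8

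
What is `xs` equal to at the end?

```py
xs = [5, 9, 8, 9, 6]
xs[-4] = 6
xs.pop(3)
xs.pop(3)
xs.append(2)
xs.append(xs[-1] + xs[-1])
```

[5, 6, 8, 2, 4]

xs[-4] = 6 → [5, 6, 8, 9, 6]
pop(3) removes 9 → [5, 6, 8, 6]
pop(3) removes 6 → [5, 6, 8]
append 2 → [5, 6, 8, 2]
append xs[-1]+xs[-1] = 2+2 = 4 → [5, 6, 8, 2, 4]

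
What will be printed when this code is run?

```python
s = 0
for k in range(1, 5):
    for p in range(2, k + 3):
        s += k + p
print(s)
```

k=1,p=2: s = 0+3 = 3
k=1,p=3: s = 3+4 = 7
k=2,p=2: s = 7+4 = 11
k=2,p=3: s = 11+5 = 16
k=2,p=4: s = 16+6 = 22
k=3,p=2: s = 22+5 = 27
k=3,p=3: s = 27+6 = 33
k=3,p=4: s = 33+7 = 40
k=3,p=5: s = 40+8 = 48
k=4,p=2: s = 48+6 = 54
k=4,p=3: s = 54+7 = 61
k=4,p=4: s = 61+8 = 69
k=4,p=5: s = 69+9 = 78
k=4,p=6: s = 78+10 = 88

88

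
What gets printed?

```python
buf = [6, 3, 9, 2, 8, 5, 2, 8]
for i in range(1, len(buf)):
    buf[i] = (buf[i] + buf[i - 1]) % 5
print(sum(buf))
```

22

i=1: buf[1] = (3+6)%5 = 4 → [6, 4, 9, 2, 8, 5, 2, 8]
i=2: buf[2] = (9+4)%5 = 3 → [6, 4, 3, 2, 8, 5, 2, 8]
i=3: buf[3] = (2+3)%5 = 0 → [6, 4, 3, 0, 8, 5, 2, 8]
i=4: buf[4] = (8+0)%5 = 3 → [6, 4, 3, 0, 3, 5, 2, 8]
i=5: buf[5] = (5+3)%5 = 3 → [6, 4, 3, 0, 3, 3, 2, 8]
i=6: buf[6] = (2+3)%5 = 0 → [6, 4, 3, 0, 3, 3, 0, 8]
i=7: buf[7] = (8+0)%5 = 3 → [6, 4, 3, 0, 3, 3, 0, 3]
sum = 22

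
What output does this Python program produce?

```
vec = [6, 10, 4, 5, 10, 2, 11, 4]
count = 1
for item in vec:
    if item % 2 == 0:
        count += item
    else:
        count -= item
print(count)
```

21

item=6: even, count = 1+6 = 7
item=10: even, count = 7+10 = 17
item=4: even, count = 17+4 = 21
item=5: not even, count = 21-5 = 16
item=10: even, count = 16+10 = 26
item=2: even, count = 26+2 = 28
item=11: not even, count = 28-11 = 17
item=4: even, count = 17+4 = 21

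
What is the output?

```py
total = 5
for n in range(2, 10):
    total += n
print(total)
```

n=2: total = 5+2 = 7
n=3: total = 7+3 = 10
n=4: total = 10+4 = 14
n=5: total = 14+5 = 19
n=6: total = 19+6 = 25
n=7: total = 25+7 = 32
n=8: total = 32+8 = 40
n=9: total = 40+9 = 49

49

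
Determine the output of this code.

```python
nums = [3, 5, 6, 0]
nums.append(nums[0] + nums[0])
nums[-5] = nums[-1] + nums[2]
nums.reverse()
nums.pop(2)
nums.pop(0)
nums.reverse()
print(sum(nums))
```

17

append nums[0]+nums[0] = 3+3 = 6 → [3, 5, 6, 0, 6]
nums[-5] = nums[-1]+nums[2] = 6+6 = 12 → [12, 5, 6, 0, 6]
reverse → [6, 0, 6, 5, 12]
pop(2) removes 6 → [6, 0, 5, 12]
pop(0) removes 6 → [0, 5, 12]
reverse → [12, 5, 0]
sum = 17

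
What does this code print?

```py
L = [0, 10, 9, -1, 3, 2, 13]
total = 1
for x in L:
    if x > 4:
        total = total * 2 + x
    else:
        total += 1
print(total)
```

93

x=0: not >4, total = 1+1 = 2
x=10: >4, total = 2*2+10 = 14
x=9: >4, total = 14*2+9 = 37
x=-1: not >4, total = 37+1 = 38
x=3: not >4, total = 38+1 = 39
x=2: not >4, total = 39+1 = 40
x=13: >4, total = 40*2+13 = 93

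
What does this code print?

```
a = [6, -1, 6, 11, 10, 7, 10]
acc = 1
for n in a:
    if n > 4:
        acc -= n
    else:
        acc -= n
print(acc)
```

-48

n=6: >4, acc = 1-6 = -5
n=-1: not >4, acc = (-5)-(-1) = -4
n=6: >4, acc = (-4)-6 = -10
n=11: >4, acc = (-10)-11 = -21
n=10: >4, acc = (-21)-10 = -31
n=7: >4, acc = (-31)-7 = -38
n=10: >4, acc = (-38)-10 = -48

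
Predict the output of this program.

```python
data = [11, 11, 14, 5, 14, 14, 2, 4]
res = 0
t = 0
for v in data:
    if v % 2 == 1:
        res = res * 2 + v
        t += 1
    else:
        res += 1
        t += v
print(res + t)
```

v=11: odd, res = 0*2+11 = 11; t=1
v=11: odd, res = 11*2+11 = 33; t=2
v=14: not odd, res = 33+1 = 34; t=16
v=5: odd, res = 34*2+5 = 73; t=17
v=14: not odd, res = 73+1 = 74; t=31
v=14: not odd, res = 74+1 = 75; t=45
v=2: not odd, res = 75+1 = 76; t=47
v=4: not odd, res = 76+1 = 77; t=51
res+t = 77+51 = 128

128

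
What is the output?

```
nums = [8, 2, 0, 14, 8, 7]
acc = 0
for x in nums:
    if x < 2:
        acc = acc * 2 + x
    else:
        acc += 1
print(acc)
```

7

x=8: not <2, acc = 0+1 = 1
x=2: not <2, acc = 1+1 = 2
x=0: <2, acc = 2*2+0 = 4
x=14: not <2, acc = 4+1 = 5
x=8: not <2, acc = 5+1 = 6
x=7: not <2, acc = 6+1 = 7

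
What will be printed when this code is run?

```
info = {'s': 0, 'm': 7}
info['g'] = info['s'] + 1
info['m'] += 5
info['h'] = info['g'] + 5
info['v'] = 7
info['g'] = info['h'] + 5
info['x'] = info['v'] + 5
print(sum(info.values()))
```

info['g'] = info['s']+1 = 1 → {'s': 0, 'm': 7, 'g': 1}
info['m'] = 7+5 = 12 → {'s': 0, 'm': 12, 'g': 1}
info['h'] = info['g']+5 = 6 → {'s': 0, 'm': 12, 'g': 1, 'h': 6}
info['v'] = 7 → {'s': 0, 'm': 12, 'g': 1, 'h': 6, 'v': 7}
info['g'] = info['h']+5 = 11 → {'s': 0, 'm': 12, 'g': 11, 'h': 6, 'v': 7}
info['x'] = info['v']+5 = 12 → {'s': 0, 'm': 12, 'g': 11, 'h': 6, 'v': 7, 'x': 12}
sum of values = 48

48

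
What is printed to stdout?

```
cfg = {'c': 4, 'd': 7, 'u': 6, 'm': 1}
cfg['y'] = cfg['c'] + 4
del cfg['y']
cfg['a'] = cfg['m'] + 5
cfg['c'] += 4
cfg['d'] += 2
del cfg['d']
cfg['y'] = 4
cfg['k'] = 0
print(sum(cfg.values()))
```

25

cfg['y'] = cfg['c']+4 = 8 → {'c': 4, 'd': 7, 'u': 6, 'm': 1, 'y': 8}
del 'y' → {'c': 4, 'd': 7, 'u': 6, 'm': 1}
cfg['a'] = cfg['m']+5 = 6 → {'c': 4, 'd': 7, 'u': 6, 'm': 1, 'a': 6}
cfg['c'] = 4+4 = 8 → {'c': 8, 'd': 7, 'u': 6, 'm': 1, 'a': 6}
cfg['d'] = 7+2 = 9 → {'c': 8, 'd': 9, 'u': 6, 'm': 1, 'a': 6}
del 'd' → {'c': 8, 'u': 6, 'm': 1, 'a': 6}
cfg['y'] = 4 → {'c': 8, 'u': 6, 'm': 1, 'a': 6, 'y': 4}
cfg['k'] = 0 → {'c': 8, 'u': 6, 'm': 1, 'a': 6, 'y': 4, 'k': 0}
sum of values = 25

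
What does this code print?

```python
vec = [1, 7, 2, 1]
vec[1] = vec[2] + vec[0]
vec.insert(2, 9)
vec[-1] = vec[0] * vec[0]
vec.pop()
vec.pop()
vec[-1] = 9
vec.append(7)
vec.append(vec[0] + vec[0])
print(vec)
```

[1, 3, 9, 7, 2]

vec[1] = vec[2]+vec[0] = 2+1 = 3 → [1, 3, 2, 1]
insert 9 at 2 → [1, 3, 9, 2, 1]
vec[-1] = vec[0]*vec[0] = 1*1 = 1 → [1, 3, 9, 2, 1]
pop() removes 1 → [1, 3, 9, 2]
pop() removes 2 → [1, 3, 9]
vec[-1] = 9 → [1, 3, 9]
append 7 → [1, 3, 9, 7]
append vec[0]+vec[0] = 1+1 = 2 → [1, 3, 9, 7, 2]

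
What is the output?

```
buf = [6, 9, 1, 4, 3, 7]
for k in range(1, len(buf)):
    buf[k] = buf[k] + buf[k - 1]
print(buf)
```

[6, 15, 16, 20, 23, 30]

k=1: buf[1] = 9+6 = 15 → [6, 15, 1, 4, 3, 7]
k=2: buf[2] = 1+15 = 16 → [6, 15, 16, 4, 3, 7]
k=3: buf[3] = 4+16 = 20 → [6, 15, 16, 20, 3, 7]
k=4: buf[4] = 3+20 = 23 → [6, 15, 16, 20, 23, 7]
k=5: buf[5] = 7+23 = 30 → [6, 15, 16, 20, 23, 30]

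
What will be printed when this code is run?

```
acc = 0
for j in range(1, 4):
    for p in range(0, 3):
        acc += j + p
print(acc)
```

j=1,p=0: acc = 0+1 = 1
j=1,p=1: acc = 1+2 = 3
j=1,p=2: acc = 3+3 = 6
j=2,p=0: acc = 6+2 = 8
j=2,p=1: acc = 8+3 = 11
j=2,p=2: acc = 11+4 = 15
j=3,p=0: acc = 15+3 = 18
j=3,p=1: acc = 18+4 = 22
j=3,p=2: acc = 22+5 = 27

27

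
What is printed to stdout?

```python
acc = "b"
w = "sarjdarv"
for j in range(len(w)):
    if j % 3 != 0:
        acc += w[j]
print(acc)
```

j=0: skip
j=1: add 'a' → 'ba'
j=2: add 'r' → 'bar'
j=3: skip
j=4: add 'd' → 'bard'
j=5: add 'a' → 'barda'
j=6: skip
j=7: add 'v' → 'bardav'

bardav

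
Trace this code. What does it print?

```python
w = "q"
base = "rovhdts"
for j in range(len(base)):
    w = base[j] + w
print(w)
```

stdhvorq

j=0: prepend 'r' → 'rq'
j=1: prepend 'o' → 'orq'
j=2: prepend 'v' → 'vorq'
j=3: prepend 'h' → 'hvorq'
j=4: prepend 'd' → 'dhvorq'
j=5: prepend 't' → 'tdhvorq'
j=6: prepend 's' → 'stdhvorq'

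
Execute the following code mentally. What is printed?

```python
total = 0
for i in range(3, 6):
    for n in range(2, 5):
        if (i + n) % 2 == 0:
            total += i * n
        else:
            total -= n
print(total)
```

i=3,n=2: odd sum, total = 0-2 = -2
i=3,n=3: even sum, total = (-2)+9 = 7
i=3,n=4: odd sum, total = 7-4 = 3
i=4,n=2: even sum, total = 3+8 = 11
i=4,n=3: odd sum, total = 11-3 = 8
i=4,n=4: even sum, total = 8+16 = 24
i=5,n=2: odd sum, total = 24-2 = 22
i=5,n=3: even sum, total = 22+15 = 37
i=5,n=4: odd sum, total = 37-4 = 33

33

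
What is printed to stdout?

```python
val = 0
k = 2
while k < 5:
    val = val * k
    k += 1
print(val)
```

k=2: val = 0*2 = 0
k=3: val = 0*3 = 0
k=4: val = 0*4 = 0

0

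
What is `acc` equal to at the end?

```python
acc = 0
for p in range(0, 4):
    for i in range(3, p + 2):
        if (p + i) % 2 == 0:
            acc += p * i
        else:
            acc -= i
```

2

p=2,i=3: odd sum, acc = 0-3 = -3
p=3,i=3: even sum, acc = (-3)+9 = 6
p=3,i=4: odd sum, acc = 6-4 = 2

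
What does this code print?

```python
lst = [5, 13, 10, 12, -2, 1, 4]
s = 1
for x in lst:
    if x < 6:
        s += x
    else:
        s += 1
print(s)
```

12

x=5: <6, s = 1+5 = 6
x=13: not <6, s = 6+1 = 7
x=10: not <6, s = 7+1 = 8
x=12: not <6, s = 8+1 = 9
x=-2: <6, s = 9+(-2) = 7
x=1: <6, s = 7+1 = 8
x=4: <6, s = 8+4 = 12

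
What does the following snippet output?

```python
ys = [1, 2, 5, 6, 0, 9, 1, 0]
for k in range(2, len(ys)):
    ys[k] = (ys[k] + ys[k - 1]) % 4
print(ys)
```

[1, 2, 3, 1, 1, 2, 3, 3]

k=2: ys[2] = (5+2)%4 = 3 → [1, 2, 3, 6, 0, 9, 1, 0]
k=3: ys[3] = (6+3)%4 = 1 → [1, 2, 3, 1, 0, 9, 1, 0]
k=4: ys[4] = (0+1)%4 = 1 → [1, 2, 3, 1, 1, 9, 1, 0]
k=5: ys[5] = (9+1)%4 = 2 → [1, 2, 3, 1, 1, 2, 1, 0]
k=6: ys[6] = (1+2)%4 = 3 → [1, 2, 3, 1, 1, 2, 3, 0]
k=7: ys[7] = (0+3)%4 = 3 → [1, 2, 3, 1, 1, 2, 3, 3]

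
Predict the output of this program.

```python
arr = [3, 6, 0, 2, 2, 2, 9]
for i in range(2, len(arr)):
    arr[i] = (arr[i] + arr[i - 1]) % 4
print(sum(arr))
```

i=2: arr[2] = (0+6)%4 = 2 → [3, 6, 2, 2, 2, 2, 9]
i=3: arr[3] = (2+2)%4 = 0 → [3, 6, 2, 0, 2, 2, 9]
i=4: arr[4] = (2+0)%4 = 2 → [3, 6, 2, 0, 2, 2, 9]
i=5: arr[5] = (2+2)%4 = 0 → [3, 6, 2, 0, 2, 0, 9]
i=6: arr[6] = (9+0)%4 = 1 → [3, 6, 2, 0, 2, 0, 1]
sum = 14

14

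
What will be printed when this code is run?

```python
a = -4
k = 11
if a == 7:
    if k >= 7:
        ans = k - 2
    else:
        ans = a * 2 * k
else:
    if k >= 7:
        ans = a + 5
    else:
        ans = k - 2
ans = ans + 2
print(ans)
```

a=-4, k=11
a == 7 is False; k >= 7 is True
→ ans = a + 5 = 1
ans = 1+2 = 3

3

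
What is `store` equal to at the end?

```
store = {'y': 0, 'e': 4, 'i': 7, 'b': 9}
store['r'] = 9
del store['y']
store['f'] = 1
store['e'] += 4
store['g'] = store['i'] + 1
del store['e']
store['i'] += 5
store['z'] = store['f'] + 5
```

store['r'] = 9 → {'y': 0, 'e': 4, 'i': 7, 'b': 9, 'r': 9}
del 'y' → {'e': 4, 'i': 7, 'b': 9, 'r': 9}
store['f'] = 1 → {'e': 4, 'i': 7, 'b': 9, 'r': 9, 'f': 1}
store['e'] = 4+4 = 8 → {'e': 8, 'i': 7, 'b': 9, 'r': 9, 'f': 1}
store['g'] = store['i']+1 = 8 → {'e': 8, 'i': 7, 'b': 9, 'r': 9, 'f': 1, 'g': 8}
del 'e' → {'i': 7, 'b': 9, 'r': 9, 'f': 1, 'g': 8}
store['i'] = 7+5 = 12 → {'i': 12, 'b': 9, 'r': 9, 'f': 1, 'g': 8}
store['z'] = store['f']+5 = 6 → {'i': 12, 'b': 9, 'r': 9, 'f': 1, 'g': 8, 'z': 6}

{'i': 12, 'b': 9, 'r': 9, 'f': 1, 'g': 8, 'z': 6}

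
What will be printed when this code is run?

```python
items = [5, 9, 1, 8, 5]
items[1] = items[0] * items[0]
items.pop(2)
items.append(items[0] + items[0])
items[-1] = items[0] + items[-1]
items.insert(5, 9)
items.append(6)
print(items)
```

[5, 25, 8, 5, 15, 9, 6]

items[1] = items[0]*items[0] = 5*5 = 25 → [5, 25, 1, 8, 5]
pop(2) removes 1 → [5, 25, 8, 5]
append items[0]+items[0] = 5+5 = 10 → [5, 25, 8, 5, 10]
items[-1] = items[0]+items[-1] = 5+10 = 15 → [5, 25, 8, 5, 15]
insert 9 at 5 → [5, 25, 8, 5, 15, 9]
append 6 → [5, 25, 8, 5, 15, 9, 6]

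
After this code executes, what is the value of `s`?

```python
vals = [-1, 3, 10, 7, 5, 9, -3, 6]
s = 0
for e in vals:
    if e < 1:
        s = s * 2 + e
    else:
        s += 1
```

e=-1: <1, s = 0*2+(-1) = -1
e=3: not <1, s = (-1)+1 = 0
e=10: not <1, s = 0+1 = 1
e=7: not <1, s = 1+1 = 2
e=5: not <1, s = 2+1 = 3
e=9: not <1, s = 3+1 = 4
e=-3: <1, s = 4*2+(-3) = 5
e=6: not <1, s = 5+1 = 6

6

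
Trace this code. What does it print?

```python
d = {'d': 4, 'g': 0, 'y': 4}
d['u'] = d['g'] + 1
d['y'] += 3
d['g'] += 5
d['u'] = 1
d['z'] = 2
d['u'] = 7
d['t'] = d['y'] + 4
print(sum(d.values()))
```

36

d['u'] = d['g']+1 = 1 → {'d': 4, 'g': 0, 'y': 4, 'u': 1}
d['y'] = 4+3 = 7 → {'d': 4, 'g': 0, 'y': 7, 'u': 1}
d['g'] = 0+5 = 5 → {'d': 4, 'g': 5, 'y': 7, 'u': 1}
d['u'] = 1 → {'d': 4, 'g': 5, 'y': 7, 'u': 1}
d['z'] = 2 → {'d': 4, 'g': 5, 'y': 7, 'u': 1, 'z': 2}
d['u'] = 7 → {'d': 4, 'g': 5, 'y': 7, 'u': 7, 'z': 2}
d['t'] = d['y']+4 = 11 → {'d': 4, 'g': 5, 'y': 7, 'u': 7, 'z': 2, 't': 11}
sum of values = 36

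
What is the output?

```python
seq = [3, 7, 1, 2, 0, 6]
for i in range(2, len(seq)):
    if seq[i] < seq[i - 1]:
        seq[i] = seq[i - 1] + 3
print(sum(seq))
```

68

i=2: 1<7, seq[2] = 7+3 = 10 → [3, 7, 10, 2, 0, 6]
i=3: 2<10, seq[3] = 10+3 = 13 → [3, 7, 10, 13, 0, 6]
i=4: 0<13, seq[4] = 13+3 = 16 → [3, 7, 10, 13, 16, 6]
i=5: 6<16, seq[5] = 16+3 = 19 → [3, 7, 10, 13, 16, 19]
sum = 68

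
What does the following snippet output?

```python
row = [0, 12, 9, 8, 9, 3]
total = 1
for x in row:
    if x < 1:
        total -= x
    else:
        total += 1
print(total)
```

x=0: <1, total = 1-0 = 1
x=12: not <1, total = 1+1 = 2
x=9: not <1, total = 2+1 = 3
x=8: not <1, total = 3+1 = 4
x=9: not <1, total = 4+1 = 5
x=3: not <1, total = 5+1 = 6

6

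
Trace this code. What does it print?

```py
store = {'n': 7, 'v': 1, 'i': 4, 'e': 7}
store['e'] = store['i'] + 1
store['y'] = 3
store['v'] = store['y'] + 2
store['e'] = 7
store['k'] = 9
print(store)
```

{'n': 7, 'v': 5, 'i': 4, 'e': 7, 'y': 3, 'k': 9}

store['e'] = store['i']+1 = 5 → {'n': 7, 'v': 1, 'i': 4, 'e': 5}
store['y'] = 3 → {'n': 7, 'v': 1, 'i': 4, 'e': 5, 'y': 3}
store['v'] = store['y']+2 = 5 → {'n': 7, 'v': 5, 'i': 4, 'e': 5, 'y': 3}
store['e'] = 7 → {'n': 7, 'v': 5, 'i': 4, 'e': 7, 'y': 3}
store['k'] = 9 → {'n': 7, 'v': 5, 'i': 4, 'e': 7, 'y': 3, 'k': 9}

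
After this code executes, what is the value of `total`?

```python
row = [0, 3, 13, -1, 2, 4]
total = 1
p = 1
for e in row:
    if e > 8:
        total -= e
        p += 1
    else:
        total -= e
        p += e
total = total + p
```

e=0: not >8, total = 1-0 = 1; p=1
e=3: not >8, total = 1-3 = -2; p=4
e=13: >8, total = (-2)-13 = -15; p=5
e=-1: not >8, total = (-15)-(-1) = -14; p=4
e=2: not >8, total = (-14)-2 = -16; p=6
e=4: not >8, total = (-16)-4 = -20; p=10
total+p = (-20)+10 = -10

-10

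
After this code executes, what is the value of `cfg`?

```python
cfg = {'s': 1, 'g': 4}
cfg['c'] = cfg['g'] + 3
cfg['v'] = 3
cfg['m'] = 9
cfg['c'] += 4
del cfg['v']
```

cfg['c'] = cfg['g']+3 = 7 → {'s': 1, 'g': 4, 'c': 7}
cfg['v'] = 3 → {'s': 1, 'g': 4, 'c': 7, 'v': 3}
cfg['m'] = 9 → {'s': 1, 'g': 4, 'c': 7, 'v': 3, 'm': 9}
cfg['c'] = 7+4 = 11 → {'s': 1, 'g': 4, 'c': 11, 'v': 3, 'm': 9}
del 'v' → {'s': 1, 'g': 4, 'c': 11, 'm': 9}

{'s': 1, 'g': 4, 'c': 11, 'm': 9}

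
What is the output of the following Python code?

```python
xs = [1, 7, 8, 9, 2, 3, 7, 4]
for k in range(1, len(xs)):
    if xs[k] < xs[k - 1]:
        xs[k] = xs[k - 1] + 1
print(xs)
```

[1, 7, 8, 9, 10, 11, 12, 13]

k=1: 7>=1, unchanged → [1, 7, 8, 9, 2, 3, 7, 4]
k=2: 8>=7, unchanged → [1, 7, 8, 9, 2, 3, 7, 4]
k=3: 9>=8, unchanged → [1, 7, 8, 9, 2, 3, 7, 4]
k=4: 2<9, xs[4] = 9+1 = 10 → [1, 7, 8, 9, 10, 3, 7, 4]
k=5: 3<10, xs[5] = 10+1 = 11 → [1, 7, 8, 9, 10, 11, 7, 4]
k=6: 7<11, xs[6] = 11+1 = 12 → [1, 7, 8, 9, 10, 11, 12, 4]
k=7: 4<12, xs[7] = 12+1 = 13 → [1, 7, 8, 9, 10, 11, 12, 13]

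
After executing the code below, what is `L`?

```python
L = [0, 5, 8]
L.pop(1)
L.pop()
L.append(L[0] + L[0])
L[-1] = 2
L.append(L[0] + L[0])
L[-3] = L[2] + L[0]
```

pop(1) removes 5 → [0, 8]
pop() removes 8 → [0]
append L[0]+L[0] = 0+0 = 0 → [0, 0]
L[-1] = 2 → [0, 2]
append L[0]+L[0] = 0+0 = 0 → [0, 2, 0]
L[-3] = L[2]+L[0] = 0+0 = 0 → [0, 2, 0]

[0, 2, 0]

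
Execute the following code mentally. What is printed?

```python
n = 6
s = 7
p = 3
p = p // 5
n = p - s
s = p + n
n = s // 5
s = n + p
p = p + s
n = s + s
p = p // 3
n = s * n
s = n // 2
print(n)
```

8

p = 3//5 = 0
n = 0-7 = -7
s = 0+(-7) = -7
n = (-7)//5 = -2
s = (-2)+0 = -2
p = 0+(-2) = -2
n = (-2)+(-2) = -4
p = (-2)//3 = -1
n = (-2)*(-4) = 8
s = 8//2 = 4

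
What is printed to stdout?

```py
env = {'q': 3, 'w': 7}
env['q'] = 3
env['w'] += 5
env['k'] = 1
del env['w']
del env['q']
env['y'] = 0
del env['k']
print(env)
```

env['q'] = 3 → {'q': 3, 'w': 7}
env['w'] = 7+5 = 12 → {'q': 3, 'w': 12}
env['k'] = 1 → {'q': 3, 'w': 12, 'k': 1}
del 'w' → {'q': 3, 'k': 1}
del 'q' → {'k': 1}
env['y'] = 0 → {'k': 1, 'y': 0}
del 'k' → {'y': 0}

{'y': 0}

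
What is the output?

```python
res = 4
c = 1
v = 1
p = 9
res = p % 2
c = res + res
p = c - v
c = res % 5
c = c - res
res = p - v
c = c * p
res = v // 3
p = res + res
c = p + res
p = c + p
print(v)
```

1

res = 9%2 = 1
c = 1+1 = 2
p = 2-1 = 1
c = 1%5 = 1
c = 1-1 = 0
res = 1-1 = 0
c = 0*1 = 0
res = 1//3 = 0
p = 0+0 = 0
c = 0+0 = 0
p = 0+0 = 0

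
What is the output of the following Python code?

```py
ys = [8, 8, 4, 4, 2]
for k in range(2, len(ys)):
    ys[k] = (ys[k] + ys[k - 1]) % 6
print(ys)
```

[8, 8, 0, 4, 0]

k=2: ys[2] = (4+8)%6 = 0 → [8, 8, 0, 4, 2]
k=3: ys[3] = (4+0)%6 = 4 → [8, 8, 0, 4, 2]
k=4: ys[4] = (2+4)%6 = 0 → [8, 8, 0, 4, 0]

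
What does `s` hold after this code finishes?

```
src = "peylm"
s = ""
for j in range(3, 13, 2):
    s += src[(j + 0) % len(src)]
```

'lpyme'

j=3: add src[3]='l' → 'l'
j=5: add src[0]='p' → 'lp'
j=7: add src[2]='y' → 'lpy'
j=9: add src[4]='m' → 'lpym'
j=11: add src[1]='e' → 'lpyme'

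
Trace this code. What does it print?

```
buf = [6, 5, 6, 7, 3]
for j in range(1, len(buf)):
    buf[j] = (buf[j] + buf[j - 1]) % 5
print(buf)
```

j=1: buf[1] = (5+6)%5 = 1 → [6, 1, 6, 7, 3]
j=2: buf[2] = (6+1)%5 = 2 → [6, 1, 2, 7, 3]
j=3: buf[3] = (7+2)%5 = 4 → [6, 1, 2, 4, 3]
j=4: buf[4] = (3+4)%5 = 2 → [6, 1, 2, 4, 2]

[6, 1, 2, 4, 2]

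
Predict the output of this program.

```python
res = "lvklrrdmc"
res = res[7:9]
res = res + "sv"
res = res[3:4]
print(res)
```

v

slice [7:9] → 'mc'
+ 'sv' → 'mcsv'
slice [3:4] → 'v'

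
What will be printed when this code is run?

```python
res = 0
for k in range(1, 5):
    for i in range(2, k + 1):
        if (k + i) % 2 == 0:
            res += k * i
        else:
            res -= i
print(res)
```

k=2,i=2: even sum, res = 0+4 = 4
k=3,i=2: odd sum, res = 4-2 = 2
k=3,i=3: even sum, res = 2+9 = 11
k=4,i=2: even sum, res = 11+8 = 19
k=4,i=3: odd sum, res = 19-3 = 16
k=4,i=4: even sum, res = 16+16 = 32

32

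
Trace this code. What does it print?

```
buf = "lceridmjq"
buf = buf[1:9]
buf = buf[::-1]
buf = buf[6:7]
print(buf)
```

slice [1:9] → 'ceridmjq'
reverse → 'qjmdirec'
slice [6:7] → 'e'

e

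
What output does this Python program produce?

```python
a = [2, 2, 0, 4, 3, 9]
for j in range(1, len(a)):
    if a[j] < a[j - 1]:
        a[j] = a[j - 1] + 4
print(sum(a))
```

52

j=1: 2>=2, unchanged → [2, 2, 0, 4, 3, 9]
j=2: 0<2, a[2] = 2+4 = 6 → [2, 2, 6, 4, 3, 9]
j=3: 4<6, a[3] = 6+4 = 10 → [2, 2, 6, 10, 3, 9]
j=4: 3<10, a[4] = 10+4 = 14 → [2, 2, 6, 10, 14, 9]
j=5: 9<14, a[5] = 14+4 = 18 → [2, 2, 6, 10, 14, 18]
sum = 52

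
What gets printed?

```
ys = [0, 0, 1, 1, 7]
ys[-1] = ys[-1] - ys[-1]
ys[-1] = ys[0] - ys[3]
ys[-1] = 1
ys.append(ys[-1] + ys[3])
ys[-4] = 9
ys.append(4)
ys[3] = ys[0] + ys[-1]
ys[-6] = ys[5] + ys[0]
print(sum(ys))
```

22

ys[-1] = ys[-1]-ys[-1] = 7-7 = 0 → [0, 0, 1, 1, 0]
ys[-1] = ys[0]-ys[3] = 0-1 = -1 → [0, 0, 1, 1, -1]
ys[-1] = 1 → [0, 0, 1, 1, 1]
append ys[-1]+ys[3] = 1+1 = 2 → [0, 0, 1, 1, 1, 2]
ys[-4] = 9 → [0, 0, 9, 1, 1, 2]
append 4 → [0, 0, 9, 1, 1, 2, 4]
ys[3] = ys[0]+ys[-1] = 0+4 = 4 → [0, 0, 9, 4, 1, 2, 4]
ys[-6] = ys[5]+ys[0] = 2+0 = 2 → [0, 2, 9, 4, 1, 2, 4]
sum = 22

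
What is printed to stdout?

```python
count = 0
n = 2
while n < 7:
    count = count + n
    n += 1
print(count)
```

20

n=2: count = 0+2 = 2
n=3: count = 2+3 = 5
n=4: count = 5+4 = 9
n=5: count = 9+5 = 14
n=6: count = 14+6 = 20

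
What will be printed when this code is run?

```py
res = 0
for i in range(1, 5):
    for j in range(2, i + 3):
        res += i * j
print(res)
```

i=1,j=2: res = 0+2 = 2
i=1,j=3: res = 2+3 = 5
i=2,j=2: res = 5+4 = 9
i=2,j=3: res = 9+6 = 15
i=2,j=4: res = 15+8 = 23
i=3,j=2: res = 23+6 = 29
i=3,j=3: res = 29+9 = 38
i=3,j=4: res = 38+12 = 50
i=3,j=5: res = 50+15 = 65
i=4,j=2: res = 65+8 = 73
i=4,j=3: res = 73+12 = 85
i=4,j=4: res = 85+16 = 101
i=4,j=5: res = 101+20 = 121
i=4,j=6: res = 121+24 = 145

145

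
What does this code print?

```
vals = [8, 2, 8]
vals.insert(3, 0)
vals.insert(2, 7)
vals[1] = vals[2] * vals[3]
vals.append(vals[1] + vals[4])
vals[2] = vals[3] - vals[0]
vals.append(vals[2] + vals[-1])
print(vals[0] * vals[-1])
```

448

insert 0 at 3 → [8, 2, 8, 0]
insert 7 at 2 → [8, 2, 7, 8, 0]
vals[1] = vals[2]*vals[3] = 7*8 = 56 → [8, 56, 7, 8, 0]
append vals[1]+vals[4] = 56+0 = 56 → [8, 56, 7, 8, 0, 56]
vals[2] = vals[3]-vals[0] = 8-8 = 0 → [8, 56, 0, 8, 0, 56]
append vals[2]+vals[-1] = 0+56 = 56 → [8, 56, 0, 8, 0, 56, 56]
vals[0]*vals[-1] = 8*56 = 448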